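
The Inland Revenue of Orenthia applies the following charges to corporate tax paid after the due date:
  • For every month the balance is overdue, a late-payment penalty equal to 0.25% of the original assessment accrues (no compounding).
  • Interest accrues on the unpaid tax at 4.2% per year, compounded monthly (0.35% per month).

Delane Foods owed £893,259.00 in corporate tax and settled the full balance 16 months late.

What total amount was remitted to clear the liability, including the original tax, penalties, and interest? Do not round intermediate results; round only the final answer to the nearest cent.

£980,346.65

Late-payment penalty: 16 × 0.25% × £893,259.00 = £35,730.36
Interest: £893,259.00 × ((1 + 0.0035)^16 − 1) = £893,259.00 × 0.0574943… = £51,357.2879…
Total = £893,259.00 + £35,730.3600 + £51,357.2879… = £980,346.65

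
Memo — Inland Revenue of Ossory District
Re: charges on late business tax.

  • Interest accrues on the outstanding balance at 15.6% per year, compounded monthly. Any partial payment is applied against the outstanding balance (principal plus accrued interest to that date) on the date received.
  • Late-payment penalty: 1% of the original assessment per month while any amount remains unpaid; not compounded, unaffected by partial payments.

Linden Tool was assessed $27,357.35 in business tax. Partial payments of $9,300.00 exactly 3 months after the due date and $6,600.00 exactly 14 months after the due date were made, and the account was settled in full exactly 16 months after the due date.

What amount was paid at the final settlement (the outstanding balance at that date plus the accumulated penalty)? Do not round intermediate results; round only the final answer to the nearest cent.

$20,241.74

Monthly rate = 15.6% ÷ 12 = 1.3%
Balance at month 3: $27,357.3500 × (1 + 0.013)^3 = $28,438.2169…
After $9,300.00 payment: $28,438.2169… − $9,300.00 = $19,138.2169…
Balance at month 14: $19,138.2169… × (1 + 0.013)^11 = $22,059.9931…
After $6,600.00 payment: $22,059.9931… − $6,600.00 = $15,459.9931…
Balance at month 16: $15,459.9931… × (1 + 0.013)^2 = $15,864.5656…
Penalty: 16 × 1% × $27,357.35 = $4,377.18…
Final settlement = outstanding balance + penalty = $15,864.5656… + $4,377.18… = $20,241.74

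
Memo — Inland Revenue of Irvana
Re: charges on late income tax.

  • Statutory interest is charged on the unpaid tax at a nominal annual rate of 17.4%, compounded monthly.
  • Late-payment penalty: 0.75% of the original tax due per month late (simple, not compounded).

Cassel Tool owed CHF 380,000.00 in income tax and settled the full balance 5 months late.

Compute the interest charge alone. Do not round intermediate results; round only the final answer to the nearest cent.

CHF 28,360.62

Interest (17.4%/yr ÷ 12 = 1.45%/month): CHF 380,000.00 × ((1 + 0.0145)^5 − 1) = CHF 28,360.6190…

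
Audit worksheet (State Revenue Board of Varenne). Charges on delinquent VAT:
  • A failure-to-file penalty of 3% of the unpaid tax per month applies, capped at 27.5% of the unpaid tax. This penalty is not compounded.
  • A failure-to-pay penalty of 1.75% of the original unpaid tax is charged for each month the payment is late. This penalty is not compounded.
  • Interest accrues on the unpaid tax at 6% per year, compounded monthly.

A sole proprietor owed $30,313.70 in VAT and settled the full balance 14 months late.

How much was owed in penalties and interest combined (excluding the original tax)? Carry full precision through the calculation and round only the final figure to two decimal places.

Failure-to-file: 14 × 3% × $30,313.70 = $12,731.75…, capped at 27.5% × $30,313.70 = $8,336.27…
Failure-to-pay penalty: 14 × 1.75% × $30,313.70 = $7,426.86…
Interest (6%/yr ÷ 12 = 0.5%/month): $30,313.70 × ((1 + 0.005)^14 − 1) = $2,192.3211…
Penalties + interest = $15,763.1240 + $2,192.3211… = $17,955.45

$17,955.45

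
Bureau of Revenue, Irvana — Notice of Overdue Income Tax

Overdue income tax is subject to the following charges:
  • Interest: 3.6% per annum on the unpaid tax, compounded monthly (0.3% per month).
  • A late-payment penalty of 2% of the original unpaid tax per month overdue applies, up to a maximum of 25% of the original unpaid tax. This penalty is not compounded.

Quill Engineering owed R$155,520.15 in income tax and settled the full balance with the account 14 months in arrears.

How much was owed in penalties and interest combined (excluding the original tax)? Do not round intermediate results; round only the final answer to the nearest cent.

Penalty (uncapped): 14 × 2% × R$155,520.15 = R$43,545.64…; cap = 25% × R$155,520.15 = R$38,880.04… → penalty = R$38,880.04…
Interest: R$155,520.15 × ((1 + 0.003)^14 − 1) = R$155,520.15 × 0.0428289… = R$6,660.7584…
Penalties + interest = R$38,880.0375 + R$6,660.7584… = R$45,540.80

R$45,540.80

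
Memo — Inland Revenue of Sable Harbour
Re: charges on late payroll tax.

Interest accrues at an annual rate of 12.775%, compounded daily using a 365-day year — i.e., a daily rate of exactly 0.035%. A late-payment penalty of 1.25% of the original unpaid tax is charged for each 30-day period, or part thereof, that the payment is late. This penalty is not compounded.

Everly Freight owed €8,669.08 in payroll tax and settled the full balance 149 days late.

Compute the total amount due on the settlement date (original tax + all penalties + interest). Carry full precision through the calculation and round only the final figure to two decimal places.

Penalty periods: ⌈149/30⌉ = 5; penalty = 5 × 1.25% × €8,669.08 = €541.82…
Interest: €8,669.08 × ((1 + 0.00035)^149 − 1) = €8,669.08 × 0.05352415… = €464.0051…
Total = €8,669.08 + €541.8175 + €464.0051… = €9,674.90

€9,674.90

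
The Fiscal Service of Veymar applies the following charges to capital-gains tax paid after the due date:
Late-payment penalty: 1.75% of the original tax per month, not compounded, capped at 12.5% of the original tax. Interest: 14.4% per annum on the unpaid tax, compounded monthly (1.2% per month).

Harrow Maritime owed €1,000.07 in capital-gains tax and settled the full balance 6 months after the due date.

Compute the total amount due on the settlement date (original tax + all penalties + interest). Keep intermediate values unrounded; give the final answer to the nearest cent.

€1,179.28

Penalty: 6 × 1.75% × €1,000.07 = €105.01… (below the 12.5% cap of €125.01…)
Interest: €1,000.07 × ((1 + 0.012)^6 − 1) = €1,000.07 × 0.0741949… = €74.2001…
Total = €1,000.07 + €105.0074… + €74.2001… = €1,179.28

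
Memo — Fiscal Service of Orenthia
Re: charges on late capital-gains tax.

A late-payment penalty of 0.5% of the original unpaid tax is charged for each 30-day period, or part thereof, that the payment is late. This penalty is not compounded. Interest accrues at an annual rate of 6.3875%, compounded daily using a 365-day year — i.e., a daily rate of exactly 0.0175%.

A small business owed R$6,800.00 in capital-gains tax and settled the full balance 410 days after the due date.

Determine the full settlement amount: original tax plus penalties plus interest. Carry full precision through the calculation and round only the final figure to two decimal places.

Penalty periods: ⌈410/30⌉ = 14; penalty = 14 × 0.5% × R$6,800.00 = R$476.00
Interest: R$6,800.00 × ((1 + 0.000175)^410 − 1) = R$6,800.00 × 0.07437997… = R$505.7838…
Total = R$6,800.00 + R$476.0000 + R$505.7838… = R$7,781.78

R$7,781.78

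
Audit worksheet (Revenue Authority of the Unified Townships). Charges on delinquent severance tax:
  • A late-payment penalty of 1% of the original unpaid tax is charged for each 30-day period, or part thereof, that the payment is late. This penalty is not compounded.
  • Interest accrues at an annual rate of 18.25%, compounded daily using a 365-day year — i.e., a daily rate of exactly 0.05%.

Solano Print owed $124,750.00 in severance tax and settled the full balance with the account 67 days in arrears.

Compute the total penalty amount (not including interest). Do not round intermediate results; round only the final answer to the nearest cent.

$3,742.50

Penalty periods: ⌈67/30⌉ = 3; penalty = 3 × 1% × $124,750.00 = $3,742.50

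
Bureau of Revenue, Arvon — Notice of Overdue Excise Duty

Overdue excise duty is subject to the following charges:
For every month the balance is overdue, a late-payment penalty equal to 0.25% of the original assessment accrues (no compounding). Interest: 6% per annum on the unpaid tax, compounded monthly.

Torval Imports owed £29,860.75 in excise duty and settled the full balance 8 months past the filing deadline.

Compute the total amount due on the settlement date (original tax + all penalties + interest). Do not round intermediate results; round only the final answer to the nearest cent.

£31,673.51

Late-payment penalty: 8 × 0.25% × £29,860.75 = £597.22…
Interest (6%/yr ÷ 12 = 0.5%/month): £29,860.75 × ((1 + 0.005)^8 − 1) = £1,215.5429…
Total = £29,860.75 + £597.2150 + £1,215.5429… = £31,673.51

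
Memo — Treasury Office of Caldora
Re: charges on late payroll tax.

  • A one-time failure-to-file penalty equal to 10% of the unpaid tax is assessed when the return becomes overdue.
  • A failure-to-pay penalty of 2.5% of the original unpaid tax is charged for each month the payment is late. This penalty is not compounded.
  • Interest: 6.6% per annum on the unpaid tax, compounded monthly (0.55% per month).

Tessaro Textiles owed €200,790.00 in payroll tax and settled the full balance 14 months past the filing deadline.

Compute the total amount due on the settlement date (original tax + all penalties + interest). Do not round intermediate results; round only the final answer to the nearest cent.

Failure-to-file penalty: 10% × €200,790.00 = €20,079.00
Failure-to-pay penalty: 14 × 2.5% × €200,790.00 = €70,276.50
Interest: €200,790.00 × ((1 + 0.0055)^14 − 1) = €200,790.00 × 0.0798142… = €16,025.9006…
Total = €200,790.00 + €90,355.5000 + €16,025.9006… = €307,171.40

€307,171.40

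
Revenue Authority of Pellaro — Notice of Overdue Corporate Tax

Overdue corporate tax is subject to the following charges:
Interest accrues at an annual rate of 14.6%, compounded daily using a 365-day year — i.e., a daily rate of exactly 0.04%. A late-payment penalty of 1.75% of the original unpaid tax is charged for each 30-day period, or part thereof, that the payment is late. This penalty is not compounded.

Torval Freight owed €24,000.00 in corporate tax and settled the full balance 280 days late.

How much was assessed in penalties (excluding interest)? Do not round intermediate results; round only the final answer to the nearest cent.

€4,200.00

Penalty periods: ⌈280/30⌉ = 10; penalty = 10 × 1.75% × €24,000.00 = €4,200.00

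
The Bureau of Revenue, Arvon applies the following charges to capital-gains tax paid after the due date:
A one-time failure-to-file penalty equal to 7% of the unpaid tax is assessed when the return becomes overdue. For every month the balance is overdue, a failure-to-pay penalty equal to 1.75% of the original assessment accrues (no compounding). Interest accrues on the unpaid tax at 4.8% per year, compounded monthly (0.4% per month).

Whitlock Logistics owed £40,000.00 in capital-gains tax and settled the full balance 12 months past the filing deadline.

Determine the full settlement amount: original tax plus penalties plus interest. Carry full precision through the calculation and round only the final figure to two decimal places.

Failure-to-file penalty: 7% × £40,000.00 = £2,800.00
Failure-to-pay penalty: 12 × 1.75% × £40,000.00 = £8,400.00
Interest: £40,000.00 × ((1 + 0.004)^12 − 1) = £40,000.00 × 0.0490702… = £1,962.8083…
Total = £40,000.00 + £11,200.0000 + £1,962.8083… = £53,162.81

£53,162.81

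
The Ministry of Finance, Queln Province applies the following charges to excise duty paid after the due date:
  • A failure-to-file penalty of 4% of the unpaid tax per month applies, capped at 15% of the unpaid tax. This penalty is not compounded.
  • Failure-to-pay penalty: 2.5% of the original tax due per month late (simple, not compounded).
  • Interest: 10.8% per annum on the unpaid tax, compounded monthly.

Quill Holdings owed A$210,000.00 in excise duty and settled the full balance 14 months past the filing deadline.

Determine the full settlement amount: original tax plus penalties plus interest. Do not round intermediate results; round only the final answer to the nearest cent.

A$343,065.04

Failure-to-file: 14 × 4% × A$210,000.00 = A$117,600.00, capped at 15% × A$210,000.00 = A$31,500.00
Failure-to-pay penalty: 14 × 2.5% × A$210,000.00 = A$73,500.00
Interest (10.8%/yr ÷ 12 = 0.9%/month): A$210,000.00 × ((1 + 0.009)^14 − 1) = A$28,065.0391…
Total = A$210,000.00 + A$105,000.0000 + A$28,065.0391… = A$343,065.04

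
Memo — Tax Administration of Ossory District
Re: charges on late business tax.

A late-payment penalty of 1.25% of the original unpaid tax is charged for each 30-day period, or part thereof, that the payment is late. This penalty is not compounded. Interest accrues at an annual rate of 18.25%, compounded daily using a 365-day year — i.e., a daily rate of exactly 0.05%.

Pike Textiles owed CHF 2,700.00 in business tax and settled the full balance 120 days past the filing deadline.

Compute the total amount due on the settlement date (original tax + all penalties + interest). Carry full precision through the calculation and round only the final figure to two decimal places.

CHF 3,001.92

Penalty periods: ⌈120/30⌉ = 4; penalty = 4 × 1.25% × CHF 2,700.00 = CHF 135.00
Interest: CHF 2,700.00 × ((1 + 0.0005)^120 − 1) = CHF 2,700.00 × 0.06182062… = CHF 166.9157…
Total = CHF 2,700.00 + CHF 135.0000 + CHF 166.9157… = CHF 3,001.92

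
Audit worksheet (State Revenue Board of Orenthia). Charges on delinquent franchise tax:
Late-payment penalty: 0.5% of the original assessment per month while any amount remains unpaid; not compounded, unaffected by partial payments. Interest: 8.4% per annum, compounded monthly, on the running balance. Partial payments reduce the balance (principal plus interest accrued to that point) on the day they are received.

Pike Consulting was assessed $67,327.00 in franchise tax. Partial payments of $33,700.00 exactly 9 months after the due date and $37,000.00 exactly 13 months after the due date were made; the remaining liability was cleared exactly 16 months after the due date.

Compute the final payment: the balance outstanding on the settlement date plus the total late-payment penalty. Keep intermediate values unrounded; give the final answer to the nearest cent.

$7,494.06

Monthly rate = 8.4% ÷ 12 = 0.7%
Balance at month 9: $67,327.0000 × (1 + 0.007)^9 = $71,689.3262…
After $33,700.00 payment: $71,689.3262… − $33,700.00 = $37,989.3262…
Balance at month 13: $37,989.3262… × (1 + 0.007)^4 = $39,064.2484…
After $37,000.00 payment: $39,064.2484… − $37,000.00 = $2,064.2484…
Balance at month 16: $2,064.2484… × (1 + 0.007)^3 = $2,107.9017…
Penalty: 16 × 0.5% × $67,327.00 = $5,386.16
Final settlement = outstanding balance + penalty = $2,107.9017… + $5,386.16 = $7,494.06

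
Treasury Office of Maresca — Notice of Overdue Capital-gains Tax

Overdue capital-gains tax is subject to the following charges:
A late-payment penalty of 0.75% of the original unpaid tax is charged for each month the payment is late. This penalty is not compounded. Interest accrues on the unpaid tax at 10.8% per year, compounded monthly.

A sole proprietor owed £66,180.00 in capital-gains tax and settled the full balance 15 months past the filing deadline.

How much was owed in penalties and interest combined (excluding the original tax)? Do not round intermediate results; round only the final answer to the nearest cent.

£16,964.97

Late-payment penalty: 15 × 0.75% × £66,180.00 = £7,445.25
Interest (10.8%/yr ÷ 12 = 0.9%/month): £66,180.00 × ((1 + 0.009)^15 − 1) = £9,519.7171…
Penalties + interest = £7,445.2500 + £9,519.7171… = £16,964.97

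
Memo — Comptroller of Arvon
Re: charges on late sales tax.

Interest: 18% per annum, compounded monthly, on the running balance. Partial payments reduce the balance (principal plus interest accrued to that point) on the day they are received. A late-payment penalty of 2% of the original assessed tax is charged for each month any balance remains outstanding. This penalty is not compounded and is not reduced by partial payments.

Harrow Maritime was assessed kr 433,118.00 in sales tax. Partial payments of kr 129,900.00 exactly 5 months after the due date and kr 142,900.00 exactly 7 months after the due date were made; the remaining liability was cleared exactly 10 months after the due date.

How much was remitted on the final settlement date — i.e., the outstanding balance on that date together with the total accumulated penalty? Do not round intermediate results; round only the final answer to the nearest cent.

kr 299,908.09

Monthly rate = 18% ÷ 12 = 1.5%
Balance at month 5: kr 433,118.0000 × (1 + 0.015)^5 = kr 466,591.0932…
After kr 129,900.00 payment: kr 466,591.0932… − kr 129,900.00 = kr 336,691.0932…
Balance at month 7: kr 336,691.0932… × (1 + 0.015)^2 = kr 346,867.5815…
After kr 142,900.00 payment: kr 346,867.5815… − kr 142,900.00 = kr 203,967.5815…
Balance at month 10: kr 203,967.5815… × (1 + 0.015)^3 = kr 213,284.4892…
Penalty: 10 × 2% × kr 433,118.00 = kr 86,623.60
Final settlement = outstanding balance + penalty = kr 213,284.4892… + kr 86,623.60 = kr 299,908.09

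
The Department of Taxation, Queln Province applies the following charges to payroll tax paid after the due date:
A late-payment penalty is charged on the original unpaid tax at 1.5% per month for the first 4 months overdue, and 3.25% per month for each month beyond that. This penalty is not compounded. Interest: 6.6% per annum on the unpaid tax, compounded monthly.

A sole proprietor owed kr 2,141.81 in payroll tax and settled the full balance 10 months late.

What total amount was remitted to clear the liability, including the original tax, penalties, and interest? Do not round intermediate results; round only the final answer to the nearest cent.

Penalty, months 1–4: 4 × 1.5% × kr 2,141.81 = kr 128.51…
Penalty, months 5–10: 6 × 3.25% × kr 2,141.81 = kr 417.65…
Interest (6.6%/yr ÷ 12 = 0.55%/month): kr 2,141.81 × ((1 + 0.0055)^10 − 1) = kr 120.7583…
Total = kr 2,141.81 + kr 546.1616… + kr 120.7583… = kr 2,808.73

kr 2,808.73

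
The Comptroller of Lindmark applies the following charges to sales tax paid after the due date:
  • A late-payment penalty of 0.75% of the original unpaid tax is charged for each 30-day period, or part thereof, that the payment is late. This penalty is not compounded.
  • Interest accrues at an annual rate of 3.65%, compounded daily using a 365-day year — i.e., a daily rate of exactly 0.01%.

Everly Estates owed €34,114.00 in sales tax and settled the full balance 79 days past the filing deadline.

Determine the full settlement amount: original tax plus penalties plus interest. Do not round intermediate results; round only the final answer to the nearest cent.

€35,152.12

Penalty periods: ⌈79/30⌉ = 3; penalty = 3 × 0.75% × €34,114.00 = €767.57…
Interest: €34,114.00 × ((1 + 0.0001)^79 − 1) = €34,114.00 × 0.00793089… = €270.5544…
Total = €34,114.00 + €767.5650 + €270.5544… = €35,152.12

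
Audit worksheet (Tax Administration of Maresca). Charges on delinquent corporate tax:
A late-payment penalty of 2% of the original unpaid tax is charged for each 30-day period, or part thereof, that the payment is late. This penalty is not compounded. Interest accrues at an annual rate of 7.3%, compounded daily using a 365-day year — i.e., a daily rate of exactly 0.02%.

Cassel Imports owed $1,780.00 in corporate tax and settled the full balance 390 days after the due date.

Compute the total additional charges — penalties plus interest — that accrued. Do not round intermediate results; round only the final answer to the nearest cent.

Penalty periods: ⌈390/30⌉ = 13; penalty = 13 × 2% × $1,780.00 = $462.80
Interest: $1,780.00 × ((1 + 0.0002)^390 − 1) = $1,780.00 × 0.08111423… = $144.3833…
Penalties + interest = $462.8000 + $144.3833… = $607.18

$607.18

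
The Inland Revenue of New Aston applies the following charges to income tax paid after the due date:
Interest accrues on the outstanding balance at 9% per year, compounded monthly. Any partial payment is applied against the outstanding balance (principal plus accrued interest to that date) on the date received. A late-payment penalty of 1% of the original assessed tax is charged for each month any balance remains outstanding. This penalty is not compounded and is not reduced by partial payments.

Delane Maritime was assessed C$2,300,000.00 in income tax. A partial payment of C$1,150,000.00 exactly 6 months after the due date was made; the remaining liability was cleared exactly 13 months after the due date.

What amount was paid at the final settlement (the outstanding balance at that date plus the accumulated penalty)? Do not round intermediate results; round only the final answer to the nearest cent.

C$1,621,873.49

Monthly rate = 9% ÷ 12 = 0.75%
Balance at month 6: C$2,300,000.0000 × (1 + 0.0075)^6 = C$2,405,460.1407…
After C$1,150,000.00 payment: C$2,405,460.1407… − C$1,150,000.00 = C$1,255,460.1407…
Balance at month 13: C$1,255,460.1407… × (1 + 0.0075)^7 = C$1,322,873.4877…
Penalty: 13 × 1% × C$2,300,000.00 = C$299,000.00
Final settlement = outstanding balance + penalty = C$1,322,873.4877… + C$299,000.00 = C$1,621,873.49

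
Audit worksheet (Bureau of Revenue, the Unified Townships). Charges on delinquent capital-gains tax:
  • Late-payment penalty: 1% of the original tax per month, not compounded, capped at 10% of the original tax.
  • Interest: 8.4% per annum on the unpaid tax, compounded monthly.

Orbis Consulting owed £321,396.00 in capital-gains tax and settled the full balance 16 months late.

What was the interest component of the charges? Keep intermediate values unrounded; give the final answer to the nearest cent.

Interest (8.4%/yr ÷ 12 = 0.7%/month): £321,396.00 × ((1 + 0.007)^16 − 1) = £37,949.3226…

£37,949.32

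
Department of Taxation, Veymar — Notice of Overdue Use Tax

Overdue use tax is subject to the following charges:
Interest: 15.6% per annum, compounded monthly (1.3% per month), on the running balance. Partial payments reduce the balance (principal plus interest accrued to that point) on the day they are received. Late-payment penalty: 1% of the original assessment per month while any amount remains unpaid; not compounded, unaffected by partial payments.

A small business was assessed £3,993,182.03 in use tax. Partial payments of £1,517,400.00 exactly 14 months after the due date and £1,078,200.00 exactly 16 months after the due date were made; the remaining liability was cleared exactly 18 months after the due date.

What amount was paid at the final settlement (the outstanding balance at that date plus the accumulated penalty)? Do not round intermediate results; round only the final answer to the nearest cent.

Balance at month 14: £3,993,182.0300 × (1 + 0.013)^14 = £4,784,662.8758…
After £1,517,400.00 payment: £4,784,662.8758… − £1,517,400.00 = £3,267,262.8758…
Balance at month 16: £3,267,262.8758… × (1 + 0.013)^2 = £3,352,763.8780…
After £1,078,200.00 payment: £3,352,763.8780… − £1,078,200.00 = £2,274,563.8780…
Balance at month 18: £2,274,563.8780… × (1 + 0.013)^2 = £2,334,086.9402…
Penalty: 18 × 1% × £3,993,182.03 = £718,772.77…
Final settlement = outstanding balance + penalty = £2,334,086.9402… + £718,772.77… = £3,052,859.71

£3,052,859.71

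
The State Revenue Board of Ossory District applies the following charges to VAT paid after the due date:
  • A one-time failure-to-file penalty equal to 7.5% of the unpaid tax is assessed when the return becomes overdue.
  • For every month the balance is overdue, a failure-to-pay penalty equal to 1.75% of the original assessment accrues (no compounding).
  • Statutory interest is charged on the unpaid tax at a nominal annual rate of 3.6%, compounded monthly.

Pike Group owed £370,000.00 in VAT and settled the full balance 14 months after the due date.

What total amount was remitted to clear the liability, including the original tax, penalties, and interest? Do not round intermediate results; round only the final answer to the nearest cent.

Failure-to-file penalty: 7.5% × £370,000.00 = £27,750.00
Failure-to-pay penalty = 1.75% × £370,000.00 × 14 mo = £90,650.00
Interest (3.6%/yr ÷ 12 = 0.3%/month): £370,000.00 × ((1 + 0.003)^14 − 1) = £15,846.6965…
Total = £370,000.00 + £118,400.0000 + £15,846.6965… = £504,246.70

£504,246.70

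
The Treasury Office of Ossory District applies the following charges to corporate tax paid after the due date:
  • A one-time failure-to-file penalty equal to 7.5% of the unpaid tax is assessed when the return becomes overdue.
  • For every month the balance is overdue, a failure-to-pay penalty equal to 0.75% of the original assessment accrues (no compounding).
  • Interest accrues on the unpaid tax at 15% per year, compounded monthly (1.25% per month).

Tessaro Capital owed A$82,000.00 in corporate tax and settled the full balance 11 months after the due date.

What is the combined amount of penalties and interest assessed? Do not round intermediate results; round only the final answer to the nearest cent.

A$24,921.79

Failure-to-file penalty: 7.5% × A$82,000.00 = A$6,150.00
Failure-to-pay penalty = 0.75% × A$82,000.00 × 11 mo = A$6,765.00
Interest: A$82,000.00 × ((1 + 0.0125)^11 − 1) = A$82,000.00 × 0.1464242… = A$12,006.7856…
Penalties + interest = A$12,915.0000 + A$12,006.7856… = A$24,921.79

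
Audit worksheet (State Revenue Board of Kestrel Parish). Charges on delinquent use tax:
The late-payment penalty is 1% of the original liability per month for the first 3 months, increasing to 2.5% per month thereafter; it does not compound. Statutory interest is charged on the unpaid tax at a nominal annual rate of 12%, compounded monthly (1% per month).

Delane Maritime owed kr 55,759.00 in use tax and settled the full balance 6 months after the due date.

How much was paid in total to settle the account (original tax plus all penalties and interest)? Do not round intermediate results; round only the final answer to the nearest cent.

kr 65,044.00

Penalty, months 1–3: 3 × 1% × kr 55,759.00 = kr 1,672.77
Penalty, months 4–6: 3 × 2.5% × kr 55,759.00 = kr 4,181.93…
Interest: kr 55,759.00 × ((1 + 0.01)^6 − 1) = kr 55,759.00 × 0.0615202… = kr 3,430.3021…
Total = kr 55,759.00 + kr 5,854.6950 + kr 3,430.3021… = kr 65,044.00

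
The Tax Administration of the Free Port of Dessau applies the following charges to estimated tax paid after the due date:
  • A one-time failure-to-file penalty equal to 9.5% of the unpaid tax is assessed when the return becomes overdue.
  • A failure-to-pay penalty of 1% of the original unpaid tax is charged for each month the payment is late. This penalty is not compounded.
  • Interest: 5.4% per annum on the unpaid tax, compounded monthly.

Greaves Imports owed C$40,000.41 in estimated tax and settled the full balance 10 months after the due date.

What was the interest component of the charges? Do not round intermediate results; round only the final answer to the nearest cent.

Interest (5.4%/yr ÷ 12 = 0.45%/month): C$40,000.41 × ((1 + 0.0045)^10 − 1) = C$1,836.9097…

C$1,836.91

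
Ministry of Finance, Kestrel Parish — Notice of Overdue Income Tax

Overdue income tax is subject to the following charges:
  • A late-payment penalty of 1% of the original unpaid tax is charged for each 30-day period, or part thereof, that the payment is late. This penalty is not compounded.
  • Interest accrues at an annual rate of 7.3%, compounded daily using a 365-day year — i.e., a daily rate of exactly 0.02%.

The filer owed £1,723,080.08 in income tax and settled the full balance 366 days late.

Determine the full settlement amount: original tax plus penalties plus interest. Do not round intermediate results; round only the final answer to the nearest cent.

Penalty periods: ⌈366/30⌉ = 13; penalty = 13 × 1% × £1,723,080.08 = £224,000.41…
Interest: £1,723,080.08 × ((1 + 0.0002)^366 − 1) = £1,723,080.08 × 0.07593783… = £130,846.9617…
Total = £1,723,080.08 + £224,000.4104 + £130,846.9617… = £2,077,927.45

£2,077,927.45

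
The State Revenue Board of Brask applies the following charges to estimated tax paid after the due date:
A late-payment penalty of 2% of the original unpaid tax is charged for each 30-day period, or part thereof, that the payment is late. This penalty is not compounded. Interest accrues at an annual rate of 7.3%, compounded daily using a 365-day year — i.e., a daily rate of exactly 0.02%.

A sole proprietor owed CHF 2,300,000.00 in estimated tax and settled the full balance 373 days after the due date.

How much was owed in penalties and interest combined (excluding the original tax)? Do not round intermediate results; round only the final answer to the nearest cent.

Penalty periods: ⌈373/30⌉ = 13; penalty = 13 × 2% × CHF 2,300,000.00 = CHF 598,000.00
Interest: CHF 2,300,000.00 × ((1 + 0.0002)^373 − 1) = CHF 2,300,000.00 × 0.07744505… = CHF 178,123.6075…
Penalties + interest = CHF 598,000.0000 + CHF 178,123.6075… = CHF 776,123.61

CHF 776,123.61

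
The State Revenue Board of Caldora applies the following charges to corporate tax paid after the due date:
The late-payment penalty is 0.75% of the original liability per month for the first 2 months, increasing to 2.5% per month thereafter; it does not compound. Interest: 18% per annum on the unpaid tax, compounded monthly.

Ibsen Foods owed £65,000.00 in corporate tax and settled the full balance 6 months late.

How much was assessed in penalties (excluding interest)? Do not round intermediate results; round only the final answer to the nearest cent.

£7,475.00

Penalty, months 1–2: 2 × 0.75% × £65,000.00 = £975.00
Penalty, months 3–6: 4 × 2.5% × £65,000.00 = £6,500.00
Total penalty = £975.00 + £6,500.00 = £7,475.00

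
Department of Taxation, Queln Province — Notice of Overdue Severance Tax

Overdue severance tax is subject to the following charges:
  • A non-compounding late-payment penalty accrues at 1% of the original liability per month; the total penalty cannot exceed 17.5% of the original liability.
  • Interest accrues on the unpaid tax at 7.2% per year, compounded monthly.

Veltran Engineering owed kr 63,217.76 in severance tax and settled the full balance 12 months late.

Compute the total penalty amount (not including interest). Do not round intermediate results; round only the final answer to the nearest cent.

Penalty: 12 × 1% × kr 63,217.76 = kr 7,586.13… (below the 17.5% cap of kr 11,063.11…)

kr 7,586.13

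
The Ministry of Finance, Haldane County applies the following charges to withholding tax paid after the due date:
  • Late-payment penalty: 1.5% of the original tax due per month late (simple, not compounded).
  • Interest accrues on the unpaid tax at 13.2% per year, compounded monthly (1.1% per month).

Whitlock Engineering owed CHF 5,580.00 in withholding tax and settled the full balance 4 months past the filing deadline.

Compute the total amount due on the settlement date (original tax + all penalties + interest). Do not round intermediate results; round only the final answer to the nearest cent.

CHF 6,164.40

Late-payment penalty: 4 × 1.5% × CHF 5,580.00 = CHF 334.80
Interest: CHF 5,580.00 × ((1 + 0.011)^4 − 1) = CHF 5,580.00 × 0.0447313… = CHF 249.6009…
Total = CHF 5,580.00 + CHF 334.8000 + CHF 249.6009… = CHF 6,164.40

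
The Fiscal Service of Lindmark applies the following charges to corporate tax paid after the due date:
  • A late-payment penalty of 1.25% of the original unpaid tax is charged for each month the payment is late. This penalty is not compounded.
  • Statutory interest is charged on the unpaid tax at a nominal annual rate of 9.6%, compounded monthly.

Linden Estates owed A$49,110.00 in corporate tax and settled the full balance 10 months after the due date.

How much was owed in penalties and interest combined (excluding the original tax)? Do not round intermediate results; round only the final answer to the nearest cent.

Late-payment penalty = 1.25% × A$49,110.00 × 10 mo = A$6,138.75
Interest (9.6%/yr ÷ 12 = 0.8%/month): A$49,110.00 × ((1 + 0.008)^10 − 1) = A$4,073.2968…
Penalties + interest = A$6,138.7500 + A$4,073.2968… = A$10,212.05

A$10,212.05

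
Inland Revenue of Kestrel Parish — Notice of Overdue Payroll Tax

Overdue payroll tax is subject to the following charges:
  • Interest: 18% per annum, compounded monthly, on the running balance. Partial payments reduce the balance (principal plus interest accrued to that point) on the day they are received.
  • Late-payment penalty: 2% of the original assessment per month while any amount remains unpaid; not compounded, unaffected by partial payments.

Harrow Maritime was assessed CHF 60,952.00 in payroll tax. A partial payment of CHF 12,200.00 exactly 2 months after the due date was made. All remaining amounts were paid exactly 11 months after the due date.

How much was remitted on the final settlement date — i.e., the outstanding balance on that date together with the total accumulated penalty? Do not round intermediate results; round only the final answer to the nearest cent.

CHF 71,258.43

Monthly rate = 18% ÷ 12 = 1.5%
Balance at month 2: CHF 60,952.0000 × (1 + 0.015)^2 = CHF 62,794.2742
After CHF 12,200.00 payment: CHF 62,794.2742 − CHF 12,200.00 = CHF 50,594.2742
Balance at month 11: CHF 50,594.2742 × (1 + 0.015)^9 = CHF 57,848.9859…
Penalty: 11 × 2% × CHF 60,952.00 = CHF 13,409.44
Final settlement = outstanding balance + penalty = CHF 57,848.9859… + CHF 13,409.44 = CHF 71,258.43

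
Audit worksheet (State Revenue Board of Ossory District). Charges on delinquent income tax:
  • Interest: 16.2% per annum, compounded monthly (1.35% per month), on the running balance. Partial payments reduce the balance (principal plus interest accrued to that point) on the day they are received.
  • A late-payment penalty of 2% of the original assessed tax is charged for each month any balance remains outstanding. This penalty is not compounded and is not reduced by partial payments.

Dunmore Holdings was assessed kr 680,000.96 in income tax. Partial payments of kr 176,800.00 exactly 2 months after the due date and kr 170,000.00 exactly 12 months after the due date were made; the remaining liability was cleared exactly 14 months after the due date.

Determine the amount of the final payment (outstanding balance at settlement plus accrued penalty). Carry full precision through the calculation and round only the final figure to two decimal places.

kr 628,543.39

Balance at month 2: kr 680,000.9600 × (1 + 0.0135)^2 = kr 698,484.9161…
After kr 176,800.00 payment: kr 698,484.9161… − kr 176,800.00 = kr 521,684.9161…
Balance at month 12: kr 521,684.9161… × (1 + 0.0135)^10 = kr 596,548.5715…
After kr 170,000.00 payment: kr 596,548.5715… − kr 170,000.00 = kr 426,548.5715…
Balance at month 14: kr 426,548.5715… × (1 + 0.0135)^2 = kr 438,143.1214…
Penalty: 14 × 2% × kr 680,000.96 = kr 190,400.27…
Final settlement = outstanding balance + penalty = kr 438,143.1214… + kr 190,400.27… = kr 628,543.39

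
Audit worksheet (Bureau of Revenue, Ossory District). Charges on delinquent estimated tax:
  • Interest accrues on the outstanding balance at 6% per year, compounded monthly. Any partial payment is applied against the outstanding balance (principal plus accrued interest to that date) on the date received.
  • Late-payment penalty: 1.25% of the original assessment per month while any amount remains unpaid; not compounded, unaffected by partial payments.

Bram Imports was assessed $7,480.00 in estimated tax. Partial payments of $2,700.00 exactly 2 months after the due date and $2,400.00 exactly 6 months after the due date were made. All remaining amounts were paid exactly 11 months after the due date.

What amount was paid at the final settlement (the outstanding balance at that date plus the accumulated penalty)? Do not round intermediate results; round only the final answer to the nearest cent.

$3,645.78

Monthly rate = 6% ÷ 12 = 0.5%
Balance at month 2: $7,480.0000 × (1 + 0.005)^2 = $7,554.9870
After $2,700.00 payment: $7,554.9870 − $2,700.00 = $4,854.9870
Balance at month 6: $4,854.9870 × (1 + 0.005)^4 = $4,952.8174…
After $2,400.00 payment: $4,952.8174… − $2,400.00 = $2,552.8174…
Balance at month 11: $2,552.8174… × (1 + 0.005)^5 = $2,617.2793…
Penalty: 11 × 1.25% × $7,480.00 = $1,028.50
Final settlement = outstanding balance + penalty = $2,617.2793… + $1,028.50 = $3,645.78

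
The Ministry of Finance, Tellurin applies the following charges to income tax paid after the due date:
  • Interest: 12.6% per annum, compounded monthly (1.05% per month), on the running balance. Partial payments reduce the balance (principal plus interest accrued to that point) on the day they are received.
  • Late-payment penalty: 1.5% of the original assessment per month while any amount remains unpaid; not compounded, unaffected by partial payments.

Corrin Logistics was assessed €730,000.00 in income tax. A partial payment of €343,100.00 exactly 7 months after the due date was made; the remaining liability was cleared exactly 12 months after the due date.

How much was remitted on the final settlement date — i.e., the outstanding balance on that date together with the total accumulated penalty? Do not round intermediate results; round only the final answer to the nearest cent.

Balance at month 7: €730,000.0000 × (1 + 0.0105)^7 = €785,375.0223…
After €343,100.00 payment: €785,375.0223… − €343,100.00 = €442,275.0223…
Balance at month 12: €442,275.0223… × (1 + 0.0105)^5 = €465,987.2161…
Penalty: 12 × 1.5% × €730,000.00 = €131,400.00
Final settlement = outstanding balance + penalty = €465,987.2161… + €131,400.00 = €597,387.22

€597,387.22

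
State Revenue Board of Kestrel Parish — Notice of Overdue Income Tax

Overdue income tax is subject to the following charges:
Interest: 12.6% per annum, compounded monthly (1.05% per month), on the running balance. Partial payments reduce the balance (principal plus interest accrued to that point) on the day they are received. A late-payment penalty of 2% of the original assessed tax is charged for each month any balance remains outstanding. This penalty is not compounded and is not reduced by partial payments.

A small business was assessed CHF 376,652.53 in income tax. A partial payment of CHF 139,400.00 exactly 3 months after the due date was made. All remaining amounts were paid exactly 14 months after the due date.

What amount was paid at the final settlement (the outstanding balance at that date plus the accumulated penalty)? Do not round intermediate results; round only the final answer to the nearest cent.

CHF 385,052.23

Balance at month 3: CHF 376,652.5300 × (1 + 0.0105)^3 = CHF 388,642.0985…
After CHF 139,400.00 payment: CHF 388,642.0985… − CHF 139,400.00 = CHF 249,242.0985…
Balance at month 14: CHF 249,242.0985… × (1 + 0.0105)^11 = CHF 279,589.5246…
Penalty: 14 × 2% × CHF 376,652.53 = CHF 105,462.71…
Final settlement = outstanding balance + penalty = CHF 279,589.5246… + CHF 105,462.71… = CHF 385,052.23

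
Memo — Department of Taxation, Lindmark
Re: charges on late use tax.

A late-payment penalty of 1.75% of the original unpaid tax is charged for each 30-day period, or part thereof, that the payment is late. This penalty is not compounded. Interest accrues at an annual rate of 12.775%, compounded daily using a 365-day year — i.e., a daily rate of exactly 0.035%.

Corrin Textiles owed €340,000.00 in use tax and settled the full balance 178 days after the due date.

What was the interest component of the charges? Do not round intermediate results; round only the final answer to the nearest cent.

Interest: €340,000.00 × ((1 + 0.00035)^178 − 1) = €340,000.00 × 0.06426998… = €21,851.7935…

€21,851.79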